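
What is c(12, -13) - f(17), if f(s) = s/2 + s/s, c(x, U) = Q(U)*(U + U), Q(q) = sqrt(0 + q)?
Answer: -19/2 - 26*I*sqrt(13) ≈ -9.5 - 93.744*I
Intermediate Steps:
Q(q) = sqrt(q)
c(x, U) = 2*U**(3/2) (c(x, U) = sqrt(U)*(U + U) = sqrt(U)*(2*U) = 2*U**(3/2))
f(s) = 1 + s/2 (f(s) = s*(1/2) + 1 = s/2 + 1 = 1 + s/2)
c(12, -13) - f(17) = 2*(-13)**(3/2) - (1 + (1/2)*17) = 2*(-13*I*sqrt(13)) - (1 + 17/2) = -26*I*sqrt(13) - 1*19/2 = -26*I*sqrt(13) - 19/2 = -19/2 - 26*I*sqrt(13)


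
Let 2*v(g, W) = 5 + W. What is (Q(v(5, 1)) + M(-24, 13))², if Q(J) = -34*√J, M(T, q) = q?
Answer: 3637 - 884*√3 ≈ 2105.9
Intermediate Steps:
v(g, W) = 5/2 + W/2 (v(g, W) = (5 + W)/2 = 5/2 + W/2)
(Q(v(5, 1)) + M(-24, 13))² = (-34*√(5/2 + (½)*1) + 13)² = (-34*√(5/2 + ½) + 13)² = (-34*√3 + 13)² = (13 - 34*√3)²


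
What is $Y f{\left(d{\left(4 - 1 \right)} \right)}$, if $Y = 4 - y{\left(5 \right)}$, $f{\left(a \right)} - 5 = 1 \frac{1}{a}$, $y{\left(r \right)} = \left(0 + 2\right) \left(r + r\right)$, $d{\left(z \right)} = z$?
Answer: $- \frac{256}{3} \approx -85.333$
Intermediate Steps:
$y{\left(r \right)} = 4 r$ ($y{\left(r \right)} = 2 \cdot 2 r = 4 r$)
$f{\left(a \right)} = 5 + \frac{1}{a}$ ($f{\left(a \right)} = 5 + 1 \frac{1}{a} = 5 + \frac{1}{a}$)
$Y = -16$ ($Y = 4 - 4 \cdot 5 = 4 - 20 = -16$)
$Y f{\left(d{\left(4 - 1 \right)} \right)} = - 16 \left(5 + \frac{1}{4 - 1}\right) = - 16 \left(5 + \frac{1}{3}\right) = \left(-16\right) \frac{16}{3} = - \frac{256}{3}$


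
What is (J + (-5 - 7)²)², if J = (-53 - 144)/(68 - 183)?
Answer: 280797049/13225 ≈ 21232.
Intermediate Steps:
J = 197/115 (J = -197/(-115) = -197*(-1/115) = 197/115 ≈ 1.7130)
(J + (-5 - 7)²)² = (197/115 + (-5 - 7)²)² = (197/115 + (-12)²)² = (197/115 + 144)² = (16757/115)² = 280797049/13225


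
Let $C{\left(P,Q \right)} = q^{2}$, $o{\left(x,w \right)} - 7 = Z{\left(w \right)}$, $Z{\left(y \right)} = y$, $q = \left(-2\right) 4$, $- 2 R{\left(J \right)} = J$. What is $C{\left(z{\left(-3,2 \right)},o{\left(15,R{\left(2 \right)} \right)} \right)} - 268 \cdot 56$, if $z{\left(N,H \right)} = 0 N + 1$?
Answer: $-14944$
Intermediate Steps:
$R{\left(J \right)} = - \frac{J}{2}$
$q = -8$
$z{\left(N,H \right)} = 1$ ($z{\left(N,H \right)} = 0 + 1 = 1$)
$o{\left(x,w \right)} = 7 + w$
$C{\left(P,Q \right)} = 64$ ($C{\left(P,Q \right)} = \left(-8\right)^{2} = 64$)
$C{\left(z{\left(-3,2 \right)},o{\left(15,R{\left(2 \right)} \right)} \right)} - 268 \cdot 56 = 64 - 268 \cdot 56 = 64 - 15008 = -14944$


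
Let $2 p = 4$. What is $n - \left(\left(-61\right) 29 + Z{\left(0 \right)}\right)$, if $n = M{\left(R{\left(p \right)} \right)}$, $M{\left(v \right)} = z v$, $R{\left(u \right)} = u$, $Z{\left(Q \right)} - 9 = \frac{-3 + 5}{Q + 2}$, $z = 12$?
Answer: $1783$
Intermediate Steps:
$Z{\left(Q \right)} = 9 + \frac{2}{2 + Q}$ ($Z{\left(Q \right)} = 9 + \frac{-3 + 5}{Q + 2} = 9 + \frac{2}{2 + Q}$)
$p = 2$ ($p = \frac{1}{2} \cdot 4 = 2$)
$M{\left(v \right)} = 12 v$
$n = 24$ ($n = 12 \cdot 2 = 24$)
$n - \left(\left(-61\right) 29 + Z{\left(0 \right)}\right) = 24 - \left(\left(-61\right) 29 + \frac{20 + 9 \cdot 0}{2 + 0}\right) = 24 - \left(-1769 + \frac{20 + 0}{2}\right) = 24 - \left(-1769 + \frac{1}{2} \cdot 20\right) = 24 - \left(-1769 + 10\right) = 24 - -1759 = 24 + 1759 = 1783$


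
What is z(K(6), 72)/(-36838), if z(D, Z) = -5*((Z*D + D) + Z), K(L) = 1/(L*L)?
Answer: 13325/1326168 ≈ 0.010048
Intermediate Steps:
K(L) = L⁻² (K(L) = 1/(L²) = L⁻²)
z(D, Z) = -5*D - 5*Z - 5*D*Z (z(D, Z) = -5*((D*Z + D) + Z) = -5*((D + D*Z) + Z) = -5*(D + Z + D*Z) = -5*D - 5*Z - 5*D*Z)
z(K(6), 72)/(-36838) = (-5/6² - 5*72 - 5*72/6²)/(-36838) = (-5*1/36 - 360 - 5*1/36*72)*(-1/36838) = (-5/36 - 360 - 10)*(-1/36838) = -13325/36*(-1/36838) = 13325/1326168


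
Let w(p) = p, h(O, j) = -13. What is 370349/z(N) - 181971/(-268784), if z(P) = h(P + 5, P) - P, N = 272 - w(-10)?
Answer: -99490204171/79291280 ≈ -1254.7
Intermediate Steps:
N = 282 (N = 272 - 1*(-10) = 272 + 10 = 282)
z(P) = -13 - P
370349/z(N) - 181971/(-268784) = 370349/(-13 - 1*282) - 181971/(-268784) = 370349/(-13 - 282) - 181971*(-1/268784) = 370349/(-295) + 181971/268784 = 370349*(-1/295) + 181971/268784 = -370349/295 + 181971/268784 = -99490204171/79291280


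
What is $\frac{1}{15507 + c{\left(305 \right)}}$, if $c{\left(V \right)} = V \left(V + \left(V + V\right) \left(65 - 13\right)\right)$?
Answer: $\frac{1}{9783132} \approx 1.0222 \cdot 10^{-7}$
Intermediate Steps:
$c{\left(V \right)} = 105 V^{2}$ ($c{\left(V \right)} = V \left(V + 2 V 52\right) = V \left(V + 104 V\right) = V 105 V = 105 V^{2}$)
$\frac{1}{15507 + c{\left(305 \right)}} = \frac{1}{15507 + 105 \cdot 305^{2}} = \frac{1}{15507 + 105 \cdot 93025} = \frac{1}{15507 + 9767625} = \frac{1}{9783132}$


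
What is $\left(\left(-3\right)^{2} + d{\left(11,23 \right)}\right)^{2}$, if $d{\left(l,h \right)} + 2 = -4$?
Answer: $9$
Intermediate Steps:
$d{\left(l,h \right)} = -6$ ($d{\left(l,h \right)} = -2 - 4 = -6$)
$\left(\left(-3\right)^{2} + d{\left(11,23 \right)}\right)^{2} = \left(\left(-3\right)^{2} - 6\right)^{2} = \left(9 - 6\right)^{2} = 3^{2} = 9$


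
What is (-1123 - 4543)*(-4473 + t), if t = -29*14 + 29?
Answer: 27480100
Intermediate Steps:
t = -377 (t = -406 + 29 = -377)
(-1123 - 4543)*(-4473 + t) = (-1123 - 4543)*(-4473 - 377) = -5666*(-4850) = 27480100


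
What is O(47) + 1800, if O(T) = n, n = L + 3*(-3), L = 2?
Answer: 1793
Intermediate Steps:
n = -7 (n = 2 + 3*(-3) = 2 - 9 = -7)
O(T) = -7
O(47) + 1800 = -7 + 1800 = 1793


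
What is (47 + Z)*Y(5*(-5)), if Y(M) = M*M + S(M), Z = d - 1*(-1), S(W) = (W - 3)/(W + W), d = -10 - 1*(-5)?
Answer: 672477/25 ≈ 26899.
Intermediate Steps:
d = -5 (d = -10 + 5 = -5)
S(W) = (-3 + W)/(2*W) (S(W) = (-3 + W)/((2*W)) = (-3 + W)*(1/(2*W)) = (-3 + W)/(2*W))
Z = -4 (Z = -5 - 1*(-1) = -5 + 1 = -4)
Y(M) = M² + (-3 + M)/(2*M) (Y(M) = M*M + (-3 + M)/(2*M) = M² + (-3 + M)/(2*M))
(47 + Z)*Y(5*(-5)) = (47 - 4)*((-3 + 5*(-5) + 2*(5*(-5))³)/(2*((5*(-5))))) = 43*((½)*(-3 - 25 + 2*(-25)³)/(-25)) = 43*((½)*(-1/25)*(-3 - 25 + 2*(-15625))) = 43*((½)*(-1/25)*(-3 - 25 - 31250)) = 43*((½)*(-1/25)*(-31278)) = 43*(15639/25) = 672477/25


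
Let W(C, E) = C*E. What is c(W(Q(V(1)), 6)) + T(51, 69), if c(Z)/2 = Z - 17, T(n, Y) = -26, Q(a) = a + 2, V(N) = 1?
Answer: -24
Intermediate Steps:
Q(a) = 2 + a
c(Z) = -34 + 2*Z (c(Z) = 2*(Z - 17) = 2*(-17 + Z) = -34 + 2*Z)
c(W(Q(V(1)), 6)) + T(51, 69) = (-34 + 2*((2 + 1)*6)) - 26 = (-34 + 2*(3*6)) - 26 = (-34 + 2*18) - 26 = (-34 + 36) - 26 = 2 - 26 = -24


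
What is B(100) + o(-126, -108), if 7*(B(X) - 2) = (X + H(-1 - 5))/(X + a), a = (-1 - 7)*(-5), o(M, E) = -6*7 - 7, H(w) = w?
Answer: -22983/490 ≈ -46.904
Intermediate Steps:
o(M, E) = -49 (o(M, E) = -42 - 7 = -49)
a = 40 (a = -8*(-5) = 40)
B(X) = 2 + (-6 + X)/(7*(40 + X)) (B(X) = 2 + ((X + (-1 - 5))/(X + 40))/7 = 2 + ((X - 6)/(40 + X))/7 = 2 + ((-6 + X)/(40 + X))/7 = 2 + (-6 + X)/(7*(40 + X)))
B(100) + o(-126, -108) = (554 + 15*100)/(7*(40 + 100)) - 49 = (1/7)*(554 + 1500)/140 - 49 = (1/7)*(1/140)*2054 - 49 = 1027/490 - 49 = -22983/490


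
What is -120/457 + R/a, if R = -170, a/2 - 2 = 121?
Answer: -53605/56211 ≈ -0.95364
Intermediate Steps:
a = 246 (a = 4 + 2*121 = 4 + 242 = 246)
-120/457 + R/a = -120/457 - 170/246 = -120*1/457 - 170*1/246 = -120/457 - 85/123 = -53605/56211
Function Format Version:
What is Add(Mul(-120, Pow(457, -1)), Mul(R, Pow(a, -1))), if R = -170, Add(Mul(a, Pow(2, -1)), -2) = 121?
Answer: Rational(-53605, 56211) ≈ -0.95364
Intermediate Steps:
a = 246 (a = Add(4, Mul(2, 121)) = Add(4, 242) = 246)
Add(Mul(-120, Pow(457, -1)), Mul(R, Pow(a, -1))) = Add(Mul(-120, Pow(457, -1)), Mul(-170, Pow(246, -1))) = Add(Mul(-120, Rational(1, 457)), Mul(-170, Rational(1, 246))) = Add(Rational(-120, 457), Rational(-85, 123)) = Rational(-53605, 56211)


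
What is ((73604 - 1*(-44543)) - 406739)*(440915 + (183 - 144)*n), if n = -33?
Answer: -126873123776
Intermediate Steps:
((73604 - 1*(-44543)) - 406739)*(440915 + (183 - 144)*n) = ((73604 - 1*(-44543)) - 406739)*(440915 + (183 - 144)*(-33)) = ((73604 + 44543) - 406739)*(440915 + 39*(-33)) = (118147 - 406739)*(440915 - 1287) = -288592*439628 = -126873123776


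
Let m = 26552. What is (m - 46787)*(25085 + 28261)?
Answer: -1079456310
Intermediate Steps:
(m - 46787)*(25085 + 28261) = (26552 - 46787)*(25085 + 28261) = -20235*53346 = -1079456310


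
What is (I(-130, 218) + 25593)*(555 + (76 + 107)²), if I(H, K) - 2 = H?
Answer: 866930460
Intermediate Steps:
I(H, K) = 2 + H
(I(-130, 218) + 25593)*(555 + (76 + 107)²) = ((2 - 130) + 25593)*(555 + (76 + 107)²) = (-128 + 25593)*(555 + 183²) = 25465*(555 + 33489) = 25465*34044 = 866930460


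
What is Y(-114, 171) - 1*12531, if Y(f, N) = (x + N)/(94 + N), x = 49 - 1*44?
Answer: -3320539/265 ≈ -12530.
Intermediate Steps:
x = 5 (x = 49 - 44 = 5)
Y(f, N) = (5 + N)/(94 + N)
Y(-114, 171) - 1*12531 = (5 + 171)/(94 + 171) - 1*12531 = 176/265 - 12531 = -3320539/265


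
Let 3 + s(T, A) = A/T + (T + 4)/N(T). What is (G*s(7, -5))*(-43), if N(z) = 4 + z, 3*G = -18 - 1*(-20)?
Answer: 1634/21 ≈ 77.810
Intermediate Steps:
G = ⅔ (G = (-18 - 1*(-20))/3 = (-18 + 20)/3 = (⅓)*2 = ⅔ ≈ 0.66667)
s(T, A) = -2 + A/T (s(T, A) = -3 + (A/T + (T + 4)/(4 + T)) = -3 + (A/T + (4 + T)/(4 + T)) = -3 + (A/T + 1) = -3 + (1 + A/T) = -2 + A/T)
(G*s(7, -5))*(-43) = (2*(-2 - 5/7)/3)*(-43) = ((⅔)*(-19/7))*(-43) = -38/21*(-43) = 1634/21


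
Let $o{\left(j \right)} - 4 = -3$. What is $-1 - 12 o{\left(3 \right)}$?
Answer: $-13$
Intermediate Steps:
$o{\left(j \right)} = 1$ ($o{\left(j \right)} = 4 - 3 = 1$)
$-1 - 12 o{\left(3 \right)} = -1 - 12 = -13$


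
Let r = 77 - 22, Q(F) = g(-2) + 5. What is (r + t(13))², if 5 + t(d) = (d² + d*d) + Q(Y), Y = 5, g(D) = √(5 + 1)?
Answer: (393 + √6)² ≈ 1.5638e+5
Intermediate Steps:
g(D) = √6
Q(F) = 5 + √6 (Q(F) = √6 + 5 = 5 + √6)
r = 55
t(d) = √6 + 2*d² (t(d) = -5 + ((d² + d*d) + (5 + √6)) = -5 + ((d² + d²) + (5 + √6)) = -5 + (2*d² + (5 + √6)) = -5 + (5 + √6 + 2*d²) = √6 + 2*d²)
(r + t(13))² = (55 + (√6 + 2*13²))² = (55 + (√6 + 2*169))² = (55 + (√6 + 338))² = (55 + (338 + √6))² = (393 + √6)²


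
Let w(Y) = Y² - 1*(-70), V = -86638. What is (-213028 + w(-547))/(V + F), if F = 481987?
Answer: 86251/395349 ≈ 0.21816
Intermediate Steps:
w(Y) = 70 + Y² (w(Y) = Y² + 70 = 70 + Y²)
(-213028 + w(-547))/(V + F) = (-213028 + (70 + (-547)²))/(-86638 + 481987) = (-213028 + (70 + 299209))/395349 = (-213028 + 299279)*(1/395349) = 86251*(1/395349) = 86251/395349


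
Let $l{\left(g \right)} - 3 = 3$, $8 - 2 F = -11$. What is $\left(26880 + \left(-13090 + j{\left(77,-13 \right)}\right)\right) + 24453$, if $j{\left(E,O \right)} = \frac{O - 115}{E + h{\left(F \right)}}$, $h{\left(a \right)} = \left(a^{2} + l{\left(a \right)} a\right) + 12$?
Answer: $\frac{36139123}{945} \approx 38242.0$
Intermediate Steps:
$F = \frac{19}{2}$ ($F = 4 - - \frac{11}{2} = 4 + \frac{11}{2} = \frac{19}{2} \approx 9.5$)
$l{\left(g \right)} = 6$ ($l{\left(g \right)} = 3 + 3 = 6$)
$h{\left(a \right)} = 12 + a^{2} + 6 a$ ($h{\left(a \right)} = \left(a^{2} + 6 a\right) + 12 = 12 + a^{2} + 6 a$)
$j{\left(E,O \right)} = \frac{-115 + O}{\frac{637}{4} + E}$ ($j{\left(E,O \right)} = \frac{O - 115}{E + \left(12 + \left(\frac{19}{2}\right)^{2} + 6 \cdot \frac{19}{2}\right)} = \frac{-115 + O}{E + \left(12 + \frac{361}{4} + 57\right)} = \frac{-115 + O}{E + \frac{637}{4}} = \frac{-115 + O}{\frac{637}{4} + E}$)
$\left(26880 + \left(-13090 + j{\left(77,-13 \right)}\right)\right) + 24453 = \left(26880 - \left(13090 - \frac{4 \left(-115 - 13\right)}{637 + 4 \cdot 77}\right)\right) + 24453 = \left(26880 - \left(13090 - 4 \frac{1}{637 + 308} \left(-128\right)\right)\right) + 24453 = \left(26880 - \left(13090 - 4 \cdot \frac{1}{945} \left(-128\right)\right)\right) + 24453 = \left(26880 - \left(13090 - - \frac{512}{945}\right)\right) + 24453 = \left(26880 - \frac{12370562}{945}\right) + 24453 = \frac{13031038}{945} + 24453 = \frac{36139123}{945}$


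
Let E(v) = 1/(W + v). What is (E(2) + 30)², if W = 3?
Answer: 22801/25 ≈ 912.04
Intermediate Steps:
E(v) = 1/(3 + v)
(E(2) + 30)² = (1/(3 + 2) + 30)² = (1/5 + 30)² = (⅕ + 30)² = (151/5)² = 22801/25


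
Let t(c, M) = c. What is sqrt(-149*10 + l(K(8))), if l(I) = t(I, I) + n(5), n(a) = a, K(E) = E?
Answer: I*sqrt(1477) ≈ 38.432*I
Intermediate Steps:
l(I) = 5 + I (l(I) = I + 5 = 5 + I)
sqrt(-149*10 + l(K(8))) = sqrt(-149*10 + (5 + 8)) = sqrt(-1490 + 13) = sqrt(-1477) = I*sqrt(1477)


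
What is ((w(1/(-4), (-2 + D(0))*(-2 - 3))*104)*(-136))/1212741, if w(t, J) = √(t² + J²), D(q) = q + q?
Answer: -3536*√1601/1212741 ≈ -0.11666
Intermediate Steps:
D(q) = 2*q
w(t, J) = √(J² + t²)
((w(1/(-4), (-2 + D(0))*(-2 - 3))*104)*(-136))/1212741 = ((√(((-2 + 2*0)*(-2 - 3))² + (1/(-4))²)*104)*(-136))/1212741 = ((√(((-2 + 0)*(-5))² + (-¼)²)*104)*(-136))*(1/1212741) = ((√((-2*(-5))² + 1/16)*104)*(-136))*(1/1212741) = ((√(10² + 1/16)*104)*(-136))*(1/1212741) = ((√(100 + 1/16)*104)*(-136))*(1/1212741) = ((√(1601/16)*104)*(-136))*(1/1212741) = (((√1601/4)*104)*(-136))*(1/1212741) = ((26*√1601)*(-136))*(1/1212741) = -3536*√1601*(1/1212741) = -3536*√1601/1212741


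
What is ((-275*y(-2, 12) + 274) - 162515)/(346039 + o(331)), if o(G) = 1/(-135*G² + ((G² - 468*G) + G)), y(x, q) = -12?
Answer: -2358009099691/5133748440288 ≈ -0.45932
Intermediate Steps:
o(G) = 1/(-467*G - 134*G²) (o(G) = 1/(-135*G² + (G² - 467*G)) = 1/(-467*G - 134*G²))
((-275*y(-2, 12) + 274) - 162515)/(346039 + o(331)) = ((-275*(-12) + 274) - 162515)/(346039 - 1/(331*(467 + 134*331))) = ((3300 + 274) - 162515)/(346039 - 1*1/331/(467 + 44354)) = (3574 - 162515)/(346039 - 1*1/331/44821) = -158941/(346039 - 1*1/331*1/44821) = -158941/(346039 - 1/14835751) = -158941/5133748440288/14835751 = -158941*14835751/5133748440288 = -2358009099691/5133748440288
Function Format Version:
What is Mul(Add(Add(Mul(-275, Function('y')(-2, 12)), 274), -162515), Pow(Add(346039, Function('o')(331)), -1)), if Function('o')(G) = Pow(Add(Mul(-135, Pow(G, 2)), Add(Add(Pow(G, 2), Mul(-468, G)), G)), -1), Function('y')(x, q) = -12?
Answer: Rational(-2358009099691, 5133748440288) ≈ -0.45932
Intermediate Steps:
Function('o')(G) = Pow(Add(Mul(-467, G), Mul(-134, Pow(G, 2))), -1) (Function('o')(G) = Pow(Add(Mul(-135, Pow(G, 2)), Add(Pow(G, 2), Mul(-467, G))), -1) = Pow(Add(Mul(-467, G), Mul(-134, Pow(G, 2))), -1))
Mul(Add(Add(Mul(-275, Function('y')(-2, 12)), 274), -162515), Pow(Add(346039, Function('o')(331)), -1)) = Mul(Add(Add(Mul(-275, -12), 274), -162515), Pow(Add(346039, Mul(-1, Pow(331, -1), Pow(Add(467, Mul(134, 331)), -1))), -1)) = Mul(Add(Add(3300, 274), -162515), Pow(Add(346039, Mul(-1, Rational(1, 331), Pow(Add(467, 44354), -1))), -1)) = Mul(Add(3574, -162515), Pow(Add(346039, Mul(-1, Rational(1, 331), Pow(44821, -1))), -1)) = Mul(-158941, Pow(Add(346039, Mul(-1, Rational(1, 331), Rational(1, 44821))), -1)) = Mul(-158941, Pow(Add(346039, Rational(-1, 14835751)), -1)) = Mul(-158941, Pow(Rational(5133748440288, 14835751), -1)) = Mul(-158941, Rational(14835751, 5133748440288)) = Rational(-2358009099691, 5133748440288)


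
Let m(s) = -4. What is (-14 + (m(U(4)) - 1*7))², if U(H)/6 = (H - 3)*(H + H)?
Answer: 625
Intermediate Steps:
U(H) = 12*H*(-3 + H) (U(H) = 6*((H - 3)*(H + H)) = 6*((-3 + H)*(2*H)) = 6*(2*H*(-3 + H)) = 12*H*(-3 + H))
(-14 + (m(U(4)) - 1*7))² = (-14 + (-4 - 1*7))² = (-14 + (-4 - 7))² = (-14 - 11)² = (-25)² = 625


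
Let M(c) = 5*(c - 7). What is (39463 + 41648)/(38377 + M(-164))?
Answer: 81111/37522 ≈ 2.1617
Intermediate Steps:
M(c) = -35 + 5*c (M(c) = 5*(-7 + c) = -35 + 5*c)
(39463 + 41648)/(38377 + M(-164)) = (39463 + 41648)/(38377 + (-35 + 5*(-164))) = 81111/(38377 + (-35 - 820)) = 81111/(38377 - 855) = 81111/37522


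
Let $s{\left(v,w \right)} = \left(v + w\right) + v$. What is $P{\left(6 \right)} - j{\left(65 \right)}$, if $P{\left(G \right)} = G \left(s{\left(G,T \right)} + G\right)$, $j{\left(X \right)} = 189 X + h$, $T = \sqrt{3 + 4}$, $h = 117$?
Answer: $-12294 + 6 \sqrt{7} \approx -12278.0$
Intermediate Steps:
$T = \sqrt{7} \approx 2.6458$
$s{\left(v,w \right)} = w + 2 v$
$j{\left(X \right)} = 117 + 189 X$ ($j{\left(X \right)} = 189 X + 117 = 117 + 189 X$)
$P{\left(G \right)} = G \left(\sqrt{7} + 3 G\right)$ ($P{\left(G \right)} = G \left(\left(\sqrt{7} + 2 G\right) + G\right) = G \left(\sqrt{7} + 3 G\right)$)
$P{\left(6 \right)} - j{\left(65 \right)} = 6 \left(\sqrt{7} + 3 \cdot 6\right) - \left(117 + 189 \cdot 65\right) = 6 \left(\sqrt{7} + 18\right) - \left(117 + 12285\right) = 6 \left(18 + \sqrt{7}\right) - 12402 = \left(108 + 6 \sqrt{7}\right) - 12402 = -12294 + 6 \sqrt{7}$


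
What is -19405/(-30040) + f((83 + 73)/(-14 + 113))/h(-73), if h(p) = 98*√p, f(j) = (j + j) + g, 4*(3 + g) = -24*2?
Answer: 3881/6008 + 391*I*√73/236082 ≈ 0.64597 + 0.014151*I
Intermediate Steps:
g = -15 (g = -3 + (-24*2)/4 = -3 + (¼)*(-48) = -3 - 12 = -15)
f(j) = -15 + 2*j (f(j) = (j + j) - 15 = 2*j - 15 = -15 + 2*j)
-19405/(-30040) + f((83 + 73)/(-14 + 113))/h(-73) = -19405/(-30040) + (-15 + 2*((83 + 73)/(-14 + 113)))/((98*√(-73))) = -19405*(-1/30040) + (-15 + 2*(156/99))/((98*(I*√73))) = 3881/6008 + (-15 + 2*(156*(1/99)))/((98*I*√73)) = 3881/6008 + (-15 + 2*(52/33))*(-I*√73/7154) = 3881/6008 + (-15 + 104/33)*(-I*√73/7154) = 3881/6008 - (-391)*I*√73/236082 = 3881/6008 + 391*I*√73/236082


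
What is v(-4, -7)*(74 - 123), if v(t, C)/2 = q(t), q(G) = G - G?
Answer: 0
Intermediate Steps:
q(G) = 0
v(t, C) = 0 (v(t, C) = 2*0 = 0)
v(-4, -7)*(74 - 123) = 0*(74 - 123) = 0*(-49) = 0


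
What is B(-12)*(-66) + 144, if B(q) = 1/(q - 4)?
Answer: 1185/8 ≈ 148.13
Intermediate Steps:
B(q) = 1/(-4 + q)
B(-12)*(-66) + 144 = -66/(-4 - 12) + 144 = -66/(-16) + 144 = -1/16*(-66) + 144 = 33/8 + 144 = 1185/8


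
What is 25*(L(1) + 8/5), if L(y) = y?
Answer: 65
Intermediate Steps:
25*(L(1) + 8/5) = 25*(1 + 8/5) = 25*(13/5) = 65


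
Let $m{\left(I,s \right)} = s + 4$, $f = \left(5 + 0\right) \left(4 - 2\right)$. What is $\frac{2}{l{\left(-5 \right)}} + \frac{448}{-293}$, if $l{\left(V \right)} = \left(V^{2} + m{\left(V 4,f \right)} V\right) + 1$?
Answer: $- \frac{10149}{6446} \approx -1.5745$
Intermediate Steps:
$f = 10$ ($f = 5 \cdot 2 = 10$)
$m{\left(I,s \right)} = 4 + s$
$l{\left(V \right)} = 1 + V^{2} + 14 V$ ($l{\left(V \right)} = \left(V^{2} + \left(4 + 10\right) V\right) + 1 = \left(V^{2} + 14 V\right) + 1 = 1 + V^{2} + 14 V$)
$\frac{2}{l{\left(-5 \right)}} + \frac{448}{-293} = \frac{2}{1 + \left(-5\right)^{2} + 14 \left(-5\right)} + \frac{448}{-293} = \frac{2}{1 + 25 - 70} + 448 \left(- \frac{1}{293}\right) = \frac{2}{-44} - \frac{448}{293} = 2 \left(- \frac{1}{44}\right) - \frac{448}{293} = - \frac{1}{22} - \frac{448}{293} = - \frac{10149}{6446}$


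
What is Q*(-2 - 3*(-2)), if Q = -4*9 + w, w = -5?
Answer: -164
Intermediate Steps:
Q = -41 (Q = -4*9 - 5 = -36 - 5 = -41)
Q*(-2 - 3*(-2)) = -41*(-2 - 3*(-2)) = -41*(-2 + 6) = -41*4 = -164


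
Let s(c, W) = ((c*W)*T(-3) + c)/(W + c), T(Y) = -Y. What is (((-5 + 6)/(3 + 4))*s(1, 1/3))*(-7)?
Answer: -3/2 ≈ -1.5000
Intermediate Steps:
s(c, W) = (c + 3*W*c)/(W + c) (s(c, W) = ((c*W)*(-1*(-3)) + c)/(W + c) = ((W*c)*3 + c)/(W + c) = (3*W*c + c)/(W + c) = (c + 3*W*c)/(W + c))
(((-5 + 6)/(3 + 4))*s(1, 1/3))*(-7) = (((-5 + 6)/(3 + 4))*(1*(1 + 3/3)/(1/3 + 1)))*(-7) = ((1/7)*(1*(1 + 3*(⅓))/(⅓ + 1)))*(-7) = ((1*(⅐))*(1*(1 + 1)/(4/3)))*(-7) = ((1*(¾)*2)/7)*(-7) = ((⅐)*(3/2))*(-7) = (3/14)*(-7) = -3/2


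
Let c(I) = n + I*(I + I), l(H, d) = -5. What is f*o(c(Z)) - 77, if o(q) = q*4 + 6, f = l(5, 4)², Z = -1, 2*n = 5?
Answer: 523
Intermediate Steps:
n = 5/2 (n = (½)*5 = 5/2 ≈ 2.5000)
c(I) = 5/2 + 2*I² (c(I) = 5/2 + I*(I + I) = 5/2 + I*(2*I) = 5/2 + 2*I²)
f = 25 (f = (-5)² = 25)
o(q) = 6 + 4*q (o(q) = 4*q + 6 = 6 + 4*q)
f*o(c(Z)) - 77 = 25*(6 + 4*(5/2 + 2*(-1)²)) - 77 = 25*(6 + 4*(5/2 + 2*1)) - 77 = 25*(6 + 4*(5/2 + 2)) - 77 = 25*(6 + 4*(9/2)) - 77 = 25*(6 + 18) - 77 = 25*24 - 77 = 600 - 77 = 523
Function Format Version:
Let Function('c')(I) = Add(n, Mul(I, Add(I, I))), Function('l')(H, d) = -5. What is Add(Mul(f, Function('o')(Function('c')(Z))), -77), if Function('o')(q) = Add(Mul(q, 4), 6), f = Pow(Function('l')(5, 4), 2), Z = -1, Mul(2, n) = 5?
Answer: 523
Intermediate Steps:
n = Rational(5, 2) (n = Mul(Rational(1, 2), 5) = Rational(5, 2) ≈ 2.5000)
Function('c')(I) = Add(Rational(5, 2), Mul(2, Pow(I, 2))) (Function('c')(I) = Add(Rational(5, 2), Mul(I, Add(I, I))) = Add(Rational(5, 2), Mul(I, Mul(2, I))) = Add(Rational(5, 2), Mul(2, Pow(I, 2))))
f = 25 (f = Pow(-5, 2) = 25)
Function('o')(q) = Add(6, Mul(4, q)) (Function('o')(q) = Add(Mul(4, q), 6) = Add(6, Mul(4, q)))
Add(Mul(f, Function('o')(Function('c')(Z))), -77) = Add(Mul(25, Add(6, Mul(4, Add(Rational(5, 2), Mul(2, Pow(-1, 2)))))), -77) = Add(Mul(25, Add(6, Mul(4, Add(Rational(5, 2), Mul(2, 1))))), -77) = Add(Mul(25, Add(6, Mul(4, Add(Rational(5, 2), 2)))), -77) = Add(Mul(25, Add(6, Mul(4, Rational(9, 2)))), -77) = Add(Mul(25, Add(6, 18)), -77) = Add(Mul(25, 24), -77) = Add(600, -77) = 523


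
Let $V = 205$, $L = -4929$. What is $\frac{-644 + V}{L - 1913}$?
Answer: $\frac{439}{6842} \approx 0.064162$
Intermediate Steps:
$\frac{-644 + V}{L - 1913} = \frac{-644 + 205}{-4929 - 1913} = - \frac{439}{-6842} = \left(-439\right) \left(- \frac{1}{6842}\right) = \frac{439}{6842}$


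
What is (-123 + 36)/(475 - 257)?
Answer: -87/218 ≈ -0.39908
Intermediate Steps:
(-123 + 36)/(475 - 257) = -87/218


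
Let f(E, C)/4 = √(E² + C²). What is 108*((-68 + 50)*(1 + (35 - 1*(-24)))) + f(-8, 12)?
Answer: -116640 + 16*√13 ≈ -1.1658e+5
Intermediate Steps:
f(E, C) = 4*√(C² + E²) (f(E, C) = 4*√(E² + C²) = 4*√(C² + E²))
108*((-68 + 50)*(1 + (35 - 1*(-24)))) + f(-8, 12) = 108*((-68 + 50)*(1 + (35 - 1*(-24)))) + 4*√(12² + (-8)²) = 108*(-18*(1 + (35 + 24))) + 4*√(144 + 64) = 108*(-18*(1 + 59)) + 4*√208 = 108*(-18*60) + 4*(4*√13) = 108*(-1080) + 16*√13 = -116640 + 16*√13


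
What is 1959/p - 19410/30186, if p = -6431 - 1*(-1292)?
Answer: -2942266/2872701 ≈ -1.0242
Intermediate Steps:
p = -5139 (p = -6431 + 1292 = -5139)
1959/p - 19410/30186 = 1959/(-5139) - 19410/30186 = 1959*(-1/5139) - 19410*1/30186 = -653/1713 - 3235/5031 = -2942266/2872701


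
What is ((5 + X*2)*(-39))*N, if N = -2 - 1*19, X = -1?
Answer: 2457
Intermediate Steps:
N = -21 (N = -2 - 19 = -21)
((5 + X*2)*(-39))*N = ((5 - 1*2)*(-39))*(-21) = ((5 - 2)*(-39))*(-21) = (3*(-39))*(-21) = -117*(-21) = 2457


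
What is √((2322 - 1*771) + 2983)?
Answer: √4534 ≈ 67.335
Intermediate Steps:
√((2322 - 1*771) + 2983) = √((2322 - 771) + 2983) = √(1551 + 2983) = √4534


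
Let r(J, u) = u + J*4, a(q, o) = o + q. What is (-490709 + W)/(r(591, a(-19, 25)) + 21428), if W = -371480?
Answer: -862189/23798 ≈ -36.229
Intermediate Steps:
r(J, u) = u + 4*J
(-490709 + W)/(r(591, a(-19, 25)) + 21428) = (-490709 - 371480)/(((25 - 19) + 4*591) + 21428) = -862189/((6 + 2364) + 21428) = -862189/(2370 + 21428) = -862189/23798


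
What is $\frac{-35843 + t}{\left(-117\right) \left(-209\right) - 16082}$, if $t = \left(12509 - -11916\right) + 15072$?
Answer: $\frac{3654}{8371} \approx 0.43651$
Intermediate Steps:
$t = 39497$ ($t = \left(12509 + 11916\right) + 15072 = 24425 + 15072 = 39497$)
$\frac{-35843 + t}{\left(-117\right) \left(-209\right) - 16082} = \frac{-35843 + 39497}{\left(-117\right) \left(-209\right) - 16082} = \frac{3654}{24453 - 16082} = \frac{3654}{8371}$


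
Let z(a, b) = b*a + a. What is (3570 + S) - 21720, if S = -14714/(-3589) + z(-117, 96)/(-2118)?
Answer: -45965121829/2533834 ≈ -18141.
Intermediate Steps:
z(a, b) = a + a*b (z(a, b) = a*b + a = a + a*b)
S = 23965271/2533834 (S = -14714/(-3589) - 117*(1 + 96)/(-2118) = -14714*(-1/3589) - 117*97*(-1/2118) = 14714/3589 - 11349*(-1/2118) = 14714/3589 + 3783/706 = 23965271/2533834 ≈ 9.4581)
(3570 + S) - 21720 = (3570 + 23965271/2533834) - 21720 = 9069752651/2533834 - 21720 = -45965121829/2533834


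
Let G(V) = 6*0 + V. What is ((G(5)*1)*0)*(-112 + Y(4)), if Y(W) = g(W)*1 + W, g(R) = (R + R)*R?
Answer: 0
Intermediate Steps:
g(R) = 2*R**2 (g(R) = (2*R)*R = 2*R**2)
G(V) = V (G(V) = 0 + V = V)
Y(W) = W + 2*W**2 (Y(W) = (2*W**2)*1 + W = 2*W**2 + W = W + 2*W**2)
((G(5)*1)*0)*(-112 + Y(4)) = ((5*1)*0)*(-112 + 4*(1 + 2*4)) = (5*0)*(-112 + 4*(1 + 8)) = 0*(-112 + 4*9) = 0*(-112 + 36) = 0*(-76) = 0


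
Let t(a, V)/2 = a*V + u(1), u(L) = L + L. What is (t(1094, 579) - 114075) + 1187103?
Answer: 2339884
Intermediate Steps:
u(L) = 2*L
t(a, V) = 4 + 2*V*a (t(a, V) = 2*(a*V + 2*1) = 2*(V*a + 2) = 2*(2 + V*a) = 4 + 2*V*a)
(t(1094, 579) - 114075) + 1187103 = ((4 + 2*579*1094) - 114075) + 1187103 = ((4 + 1266852) - 114075) + 1187103 = (1266856 - 114075) + 1187103 = 1152781 + 1187103 = 2339884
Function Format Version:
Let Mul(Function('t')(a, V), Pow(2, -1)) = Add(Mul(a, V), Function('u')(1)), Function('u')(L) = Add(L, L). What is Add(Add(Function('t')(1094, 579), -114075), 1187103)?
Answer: 2339884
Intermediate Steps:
Function('u')(L) = Mul(2, L)
Function('t')(a, V) = Add(4, Mul(2, V, a)) (Function('t')(a, V) = Mul(2, Add(Mul(a, V), Mul(2, 1))) = Mul(2, Add(Mul(V, a), 2)) = Mul(2, Add(2, Mul(V, a))) = Add(4, Mul(2, V, a)))
Add(Add(Function('t')(1094, 579), -114075), 1187103) = Add(Add(Add(4, Mul(2, 579, 1094)), -114075), 1187103) = Add(Add(Add(4, 1266852), -114075), 1187103) = Add(Add(1266856, -114075), 1187103) = Add(1152781, 1187103) = 2339884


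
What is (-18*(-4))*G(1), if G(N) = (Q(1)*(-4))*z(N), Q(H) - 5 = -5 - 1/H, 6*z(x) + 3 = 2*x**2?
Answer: -48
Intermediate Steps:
z(x) = -1/2 + x**2/3 (z(x) = -1/2 + (2*x**2)/6 = -1/2 + x**2/3)
Q(H) = -1/H (Q(H) = 5 + (-5 - 1/H) = -1/H)
G(N) = -2 + 4*N**2/3 (G(N) = (-1/1*(-4))*(-1/2 + N**2/3) = (-1*1*(-4))*(-1/2 + N**2/3) = (-1*(-4))*(-1/2 + N**2/3) = 4*(-1/2 + N**2/3) = -2 + 4*N**2/3)
(-18*(-4))*G(1) = (-18*(-4))*(-2 + (4/3)*1**2) = 72*(-2 + (4/3)*1) = 72*(-2 + 4/3) = 72*(-2/3) = -48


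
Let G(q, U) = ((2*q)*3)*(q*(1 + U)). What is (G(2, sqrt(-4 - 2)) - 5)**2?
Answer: -3095 + 912*I*sqrt(6) ≈ -3095.0 + 2233.9*I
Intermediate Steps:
G(q, U) = 6*q**2*(1 + U) (G(q, U) = (6*q)*(q*(1 + U)) = 6*q**2*(1 + U))
(G(2, sqrt(-4 - 2)) - 5)**2 = (6*2**2*(1 + sqrt(-4 - 2)) - 5)**2 = (6*4*(1 + sqrt(-6)) - 5)**2 = (6*4*(1 + I*sqrt(6)) - 5)**2 = ((24 + 24*I*sqrt(6)) - 5)**2 = (19 + 24*I*sqrt(6))**2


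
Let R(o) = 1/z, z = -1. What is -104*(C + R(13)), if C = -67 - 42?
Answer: 11440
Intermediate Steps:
R(o) = -1 (R(o) = 1/(-1) = -1)
C = -109
-104*(C + R(13)) = -104*(-109 - 1) = -104*(-110) = 11440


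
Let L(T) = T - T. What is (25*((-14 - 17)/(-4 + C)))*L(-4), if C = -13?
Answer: 0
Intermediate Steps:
L(T) = 0
(25*((-14 - 17)/(-4 + C)))*L(-4) = (25*((-14 - 17)/(-4 - 13)))*0 = (25*(-31/(-17)))*0 = (25*(-31*(-1/17)))*0 = (25*(31/17))*0 = (775/17)*0 = 0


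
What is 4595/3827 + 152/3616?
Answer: 2149653/1729804 ≈ 1.2427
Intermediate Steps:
4595/3827 + 152/3616 = 4595*(1/3827) + 152*(1/3616) = 4595/3827 + 19/452 = 2149653/1729804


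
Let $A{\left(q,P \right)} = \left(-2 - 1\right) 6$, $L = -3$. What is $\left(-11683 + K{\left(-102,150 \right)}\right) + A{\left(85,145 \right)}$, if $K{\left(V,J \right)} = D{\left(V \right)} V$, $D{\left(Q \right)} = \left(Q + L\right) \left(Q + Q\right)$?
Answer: $-2196541$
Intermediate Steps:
$A{\left(q,P \right)} = -18$ ($A{\left(q,P \right)} = \left(-3\right) 6 = -18$)
$D{\left(Q \right)} = 2 Q \left(-3 + Q\right)$ ($D{\left(Q \right)} = \left(Q - 3\right) \left(Q + Q\right) = \left(-3 + Q\right) 2 Q = 2 Q \left(-3 + Q\right)$)
$K{\left(V,J \right)} = 2 V^{2} \left(-3 + V\right)$ ($K{\left(V,J \right)} = 2 V \left(-3 + V\right) V = 2 V^{2} \left(-3 + V\right)$)
$\left(-11683 + K{\left(-102,150 \right)}\right) + A{\left(85,145 \right)} = \left(-11683 + 2 \left(-102\right)^{2} \left(-3 - 102\right)\right) - 18 = \left(-11683 + 2 \cdot 10404 \left(-105\right)\right) - 18 = \left(-11683 - 2184840\right) - 18 = -2196523 - 18 = -2196541$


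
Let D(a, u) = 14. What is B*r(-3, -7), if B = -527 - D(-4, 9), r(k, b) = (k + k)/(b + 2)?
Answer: -3246/5 ≈ -649.20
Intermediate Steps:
r(k, b) = 2*k/(2 + b) (r(k, b) = (2*k)/(2 + b) = 2*k/(2 + b))
B = -541 (B = -527 - 1*14 = -527 - 14 = -541)
B*r(-3, -7) = -1082*(-3)/(2 - 7) = -1082*(-3)/(-5) = -1082*(-3)*(-1)/5 = -541*6/5 = -3246/5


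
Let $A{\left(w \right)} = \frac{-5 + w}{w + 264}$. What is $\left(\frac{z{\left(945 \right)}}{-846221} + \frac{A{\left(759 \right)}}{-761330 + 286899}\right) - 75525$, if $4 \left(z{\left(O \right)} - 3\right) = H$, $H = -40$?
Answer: $- \frac{31018673752594056068}{410707365181773} \approx -75525.0$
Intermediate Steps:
$z{\left(O \right)} = -7$ ($z{\left(O \right)} = 3 + \frac{1}{4} \left(-40\right) = 3 - 10 = -7$)
$A{\left(w \right)} = \frac{-5 + w}{264 + w}$
$\left(\frac{z{\left(945 \right)}}{-846221} + \frac{A{\left(759 \right)}}{-761330 + 286899}\right) - 75525 = \left(- \frac{7}{-846221} + \frac{\frac{1}{264 + 759} \left(-5 + 759\right)}{-761330 + 286899}\right) - 75525 = \left(\left(-7\right) \left(- \frac{1}{846221}\right) + \frac{\frac{1}{1023} \cdot 754}{-474431}\right) + \left(-489364 + 413839\right) = \left(\frac{7}{846221} + \frac{1}{1023} \cdot 754 \left(- \frac{1}{474431}\right)\right) - 75525 = \left(\frac{7}{846221} + \frac{754}{1023} \left(- \frac{1}{474431}\right)\right) - 75525 = \left(\frac{7}{846221} - \frac{754}{485342913}\right) - 75525 = \frac{2759349757}{410707365181773} - 75525 = - \frac{31018673752594056068}{410707365181773}$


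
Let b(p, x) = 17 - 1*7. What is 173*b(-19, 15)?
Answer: 1730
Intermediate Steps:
b(p, x) = 10 (b(p, x) = 17 - 7 = 10)
173*b(-19, 15) = 173*10 = 1730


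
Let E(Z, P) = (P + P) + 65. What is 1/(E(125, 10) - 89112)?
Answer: -1/89027 ≈ -1.1233e-5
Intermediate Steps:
E(Z, P) = 65 + 2*P (E(Z, P) = 2*P + 65 = 65 + 2*P)
1/(E(125, 10) - 89112) = 1/((65 + 2*10) - 89112) = 1/((65 + 20) - 89112) = 1/(85 - 89112) = 1/(-89027) = -1/89027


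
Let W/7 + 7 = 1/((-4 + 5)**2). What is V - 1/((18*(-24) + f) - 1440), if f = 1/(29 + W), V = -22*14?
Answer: -7495783/24337 ≈ -308.00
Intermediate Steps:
V = -308
W = -42 (W = -49 + 7/((-4 + 5)**2) = -49 + 7/(1**2) = -49 + 7/1 = -49 + 7*1 = -49 + 7 = -42)
f = -1/13 (f = 1/(29 - 42) = 1/(-13) = -1/13 ≈ -0.076923)
V - 1/((18*(-24) + f) - 1440) = -308 - 1/((18*(-24) - 1/13) - 1440) = -308 - 1/((-432 - 1/13) - 1440) = -308 - 1/(-5617/13 - 1440) = -308 - 1/(-24337/13) = -308 - 1*(-13/24337) = -308 + 13/24337 = -7495783/24337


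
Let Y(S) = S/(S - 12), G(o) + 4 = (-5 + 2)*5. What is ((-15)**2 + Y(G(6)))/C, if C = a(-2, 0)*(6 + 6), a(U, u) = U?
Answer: -3497/372 ≈ -9.4005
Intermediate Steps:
G(o) = -19 (G(o) = -4 + (-5 + 2)*5 = -4 - 3*5 = -4 - 15 = -19)
Y(S) = S/(-12 + S)
C = -24 (C = -2*(6 + 6) = -2*12 = -24)
((-15)**2 + Y(G(6)))/C = ((-15)**2 - 19/(-12 - 19))/(-24) = (225 - 19/(-31))*(-1/24) = (225 - 19*(-1/31))*(-1/24) = (225 + 19/31)*(-1/24) = (6994/31)*(-1/24) = -3497/372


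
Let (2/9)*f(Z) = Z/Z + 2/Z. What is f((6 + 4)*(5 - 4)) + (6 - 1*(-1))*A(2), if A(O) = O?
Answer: 97/5 ≈ 19.400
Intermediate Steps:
f(Z) = 9/2 + 9/Z (f(Z) = 9*(Z/Z + 2/Z)/2 = 9*(1 + 2/Z)/2 = 9/2 + 9/Z)
f((6 + 4)*(5 - 4)) + (6 - 1*(-1))*A(2) = (9/2 + 9/(((6 + 4)*(5 - 4)))) + (6 - 1*(-1))*2 = (9/2 + 9/((10*1))) + (6 + 1)*2 = (9/2 + 9/10) + 7*2 = (9/2 + 9*(⅒)) + 14 = (9/2 + 9/10) + 14 = 27/5 + 14 = 97/5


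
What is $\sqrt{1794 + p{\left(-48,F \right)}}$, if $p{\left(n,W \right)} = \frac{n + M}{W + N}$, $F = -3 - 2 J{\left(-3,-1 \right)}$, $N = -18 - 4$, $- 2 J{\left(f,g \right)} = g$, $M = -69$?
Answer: $\frac{\sqrt{7194}}{2} \approx 42.409$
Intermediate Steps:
$J{\left(f,g \right)} = - \frac{g}{2}$
$N = -22$ ($N = -18 - 4 = -22$)
$F = -4$ ($F = -3 - 2 \left(\left(- \frac{1}{2}\right) \left(-1\right)\right) = -3 - 1 = -4$)
$p{\left(n,W \right)} = \frac{-69 + n}{-22 + W}$ ($p{\left(n,W \right)} = \frac{n - 69}{W - 22} = \frac{-69 + n}{-22 + W}$)
$\sqrt{1794 + p{\left(-48,F \right)}} = \sqrt{1794 + \frac{-69 - 48}{-22 - 4}} = \sqrt{1794 + \frac{1}{-26} \left(-117\right)} = \sqrt{1794 - - \frac{9}{2}} = \sqrt{1794 + \frac{9}{2}} = \sqrt{\frac{3597}{2}} = \frac{\sqrt{7194}}{2}$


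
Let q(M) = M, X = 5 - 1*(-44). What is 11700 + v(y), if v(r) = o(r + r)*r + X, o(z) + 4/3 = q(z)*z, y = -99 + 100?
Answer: 35255/3 ≈ 11752.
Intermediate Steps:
X = 49 (X = 5 + 44 = 49)
y = 1
o(z) = -4/3 + z² (o(z) = -4/3 + z*z = -4/3 + z²)
v(r) = 49 + r*(-4/3 + 4*r²) (v(r) = (-4/3 + (r + r)²)*r + 49 = (-4/3 + (2*r)²)*r + 49 = (-4/3 + 4*r²)*r + 49 = r*(-4/3 + 4*r²) + 49 = 49 + r*(-4/3 + 4*r²))
11700 + v(y) = 11700 + (49 + 4*1³ - 4/3*1) = 11700 + (49 + 4*1 - 4/3) = 11700 + (49 + 4 - 4/3) = 11700 + 155/3 = 35255/3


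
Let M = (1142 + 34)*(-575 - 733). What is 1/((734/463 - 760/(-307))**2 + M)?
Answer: -20204063881/31077719513645724 ≈ -6.5011e-7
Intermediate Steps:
M = -1538208 (M = 1176*(-1308) = -1538208)
1/((734/463 - 760/(-307))**2 + M) = 1/((734/463 - 760/(-307))**2 - 1538208) = 1/((734*(1/463) - 760*(-1/307))**2 - 1538208) = 1/((734/463 + 760/307)**2 - 1538208) = 1/((577218/142141)**2 - 1538208) = 1/(333180619524/20204063881 - 1538208) = 1/(-31077719513645724/20204063881) = -20204063881/31077719513645724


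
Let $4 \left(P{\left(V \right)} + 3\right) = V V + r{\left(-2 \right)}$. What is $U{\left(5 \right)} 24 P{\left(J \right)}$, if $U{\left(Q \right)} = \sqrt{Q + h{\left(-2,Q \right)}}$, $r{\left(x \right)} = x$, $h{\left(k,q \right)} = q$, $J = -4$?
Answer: $12 \sqrt{10} \approx 37.947$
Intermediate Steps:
$P{\left(V \right)} = - \frac{7}{2} + \frac{V^{2}}{4}$ ($P{\left(V \right)} = -3 + \frac{V V - 2}{4} = -3 + \frac{V^{2} - 2}{4} = -3 + \frac{-2 + V^{2}}{4} = -3 + \left(- \frac{1}{2} + \frac{V^{2}}{4}\right) = - \frac{7}{2} + \frac{V^{2}}{4}$)
$U{\left(Q \right)} = \sqrt{2} \sqrt{Q}$ ($U{\left(Q \right)} = \sqrt{Q + Q} = \sqrt{2 Q} = \sqrt{2} \sqrt{Q}$)
$U{\left(5 \right)} 24 P{\left(J \right)} = \sqrt{2} \sqrt{5} \cdot 24 \left(- \frac{7}{2} + \frac{\left(-4\right)^{2}}{4}\right) = \sqrt{10} \cdot 24 \left(- \frac{7}{2} + \frac{1}{4} \cdot 16\right) = 24 \sqrt{10} \left(- \frac{7}{2} + 4\right) = 24 \sqrt{10} \cdot \frac{1}{2} = 12 \sqrt{10}$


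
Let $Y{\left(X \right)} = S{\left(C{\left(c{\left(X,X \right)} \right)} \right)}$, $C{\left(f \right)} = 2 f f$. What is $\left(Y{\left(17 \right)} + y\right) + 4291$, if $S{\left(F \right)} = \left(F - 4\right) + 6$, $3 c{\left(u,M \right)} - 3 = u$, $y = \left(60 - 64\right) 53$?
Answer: $\frac{37529}{9} \approx 4169.9$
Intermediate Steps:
$y = -212$ ($y = \left(-4\right) 53 = -212$)
$c{\left(u,M \right)} = 1 + \frac{u}{3}$
$C{\left(f \right)} = 2 f^{2}$
$S{\left(F \right)} = 2 + F$ ($S{\left(F \right)} = \left(-4 + F\right) + 6 = 2 + F$)
$Y{\left(X \right)} = 2 + 2 \left(1 + \frac{X}{3}\right)^{2}$
$\left(Y{\left(17 \right)} + y\right) + 4291 = \left(\left(2 + \frac{2 \left(3 + 17\right)^{2}}{9}\right) - 212\right) + 4291 = \left(\left(2 + \frac{2 \cdot 20^{2}}{9}\right) - 212\right) + 4291 = \left(\left(2 + \frac{2}{9} \cdot 400\right) - 212\right) + 4291 = \left(\left(2 + \frac{800}{9}\right) - 212\right) + 4291 = \left(\frac{818}{9} - 212\right) + 4291 = - \frac{1090}{9} + 4291 = \frac{37529}{9}$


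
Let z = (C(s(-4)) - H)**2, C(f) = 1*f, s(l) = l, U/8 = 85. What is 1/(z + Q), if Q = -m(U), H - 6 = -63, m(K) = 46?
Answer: 1/2763 ≈ 0.00036193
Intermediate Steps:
U = 680 (U = 8*85 = 680)
C(f) = f
H = -57 (H = 6 - 63 = -57)
Q = -46 (Q = -1*46 = -46)
z = 2809 (z = (-4 - 1*(-57))**2 = (-4 + 57)**2 = 53**2 = 2809)
1/(z + Q) = 1/(2809 - 46) = 1/2763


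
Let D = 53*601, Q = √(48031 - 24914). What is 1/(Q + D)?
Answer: 31853/1014590492 - √23117/1014590492 ≈ 3.1245e-5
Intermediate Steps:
Q = √23117 ≈ 152.04
D = 31853
1/(Q + D) = 1/(√23117 + 31853) = 1/(31853 + √23117)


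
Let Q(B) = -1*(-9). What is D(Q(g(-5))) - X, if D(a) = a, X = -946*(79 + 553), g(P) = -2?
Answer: 597881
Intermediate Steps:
Q(B) = 9
X = -597872 (X = -946*632 = -597872)
D(Q(g(-5))) - X = 9 - 1*(-597872) = 9 + 597872 = 597881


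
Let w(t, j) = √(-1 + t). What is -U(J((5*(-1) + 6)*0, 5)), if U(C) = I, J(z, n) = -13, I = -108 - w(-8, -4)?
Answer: 108 + 3*I ≈ 108.0 + 3.0*I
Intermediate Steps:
I = -108 - 3*I (I = -108 - √(-1 - 8) = -108 - √(-9) = -108 - 3*I ≈ -108.0 - 3.0*I)
U(C) = -108 - 3*I
-U(J((5*(-1) + 6)*0, 5)) = -(-108 - 3*I) = 108 + 3*I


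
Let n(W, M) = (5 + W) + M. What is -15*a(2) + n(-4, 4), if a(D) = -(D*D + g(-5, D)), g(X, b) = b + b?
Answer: 125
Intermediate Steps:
g(X, b) = 2*b
a(D) = -D² - 2*D (a(D) = -(D*D + 2*D) = -(D² + 2*D) = -D² - 2*D)
n(W, M) = 5 + M + W
-15*a(2) + n(-4, 4) = -30*(-2 - 1*2) + (5 + 4 - 4) = -30*(-2 - 2) + 5 = -30*(-4) + 5 = -15*(-8) + 5 = 120 + 5 = 125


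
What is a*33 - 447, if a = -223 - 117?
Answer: -11667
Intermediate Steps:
a = -340
a*33 - 447 = -340*33 - 447 = -11220 - 447 = -11667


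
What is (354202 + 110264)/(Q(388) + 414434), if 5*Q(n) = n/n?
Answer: 2322330/2072171 ≈ 1.1207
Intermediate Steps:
Q(n) = 1/5 (Q(n) = (n/n)/5 = (1/5)*1 = 1/5)
(354202 + 110264)/(Q(388) + 414434) = (354202 + 110264)/(1/5 + 414434) = 464466/(2072171/5) = 464466*(5/2072171) = 2322330/2072171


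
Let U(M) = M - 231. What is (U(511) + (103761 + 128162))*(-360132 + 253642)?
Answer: -24727297470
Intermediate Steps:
U(M) = -231 + M
(U(511) + (103761 + 128162))*(-360132 + 253642) = ((-231 + 511) + (103761 + 128162))*(-360132 + 253642) = (280 + 231923)*(-106490) = 232203*(-106490) = -24727297470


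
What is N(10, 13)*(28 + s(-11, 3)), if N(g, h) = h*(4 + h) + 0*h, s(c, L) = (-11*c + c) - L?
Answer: 29835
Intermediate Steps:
s(c, L) = -L - 10*c (s(c, L) = -10*c - L = -L - 10*c)
N(g, h) = h*(4 + h) (N(g, h) = h*(4 + h) + 0 = h*(4 + h))
N(10, 13)*(28 + s(-11, 3)) = (13*(4 + 13))*(28 + (-1*3 - 10*(-11))) = (13*17)*(28 + (-3 + 110)) = 221*(28 + 107) = 221*135 = 29835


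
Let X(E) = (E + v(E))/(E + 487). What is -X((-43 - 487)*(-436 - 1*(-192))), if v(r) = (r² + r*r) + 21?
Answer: -33447454141/129807 ≈ -2.5767e+5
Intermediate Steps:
v(r) = 21 + 2*r² (v(r) = (r² + r²) + 21 = 2*r² + 21 = 21 + 2*r²)
X(E) = (21 + E + 2*E²)/(487 + E) (X(E) = (E + (21 + 2*E²))/(E + 487) = (21 + E + 2*E²)/(487 + E))
-X((-43 - 487)*(-436 - 1*(-192))) = -(21 + (-43 - 487)*(-436 - 1*(-192)) + 2*((-43 - 487)*(-436 - 1*(-192)))²)/(487 + (-43 - 487)*(-436 - 1*(-192))) = -(21 - 530*(-436 + 192) + 2*(-530*(-436 + 192))²)/(487 - 530*(-436 + 192)) = -(21 - 530*(-244) + 2*(-530*(-244))²)/(487 - 530*(-244)) = -(21 + 129320 + 2*129320²)/(487 + 129320) = -(21 + 129320 + 2*16723662400)/129807 = -(21 + 129320 + 33447324800)/129807 = -33447454141/129807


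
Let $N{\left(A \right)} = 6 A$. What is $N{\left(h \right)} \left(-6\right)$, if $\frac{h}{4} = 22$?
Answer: $-3168$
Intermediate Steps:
$h = 88$ ($h = 4 \cdot 22 = 88$)
$N{\left(h \right)} \left(-6\right) = 6 \cdot 88 \left(-6\right) = 528 \left(-6\right) = -3168$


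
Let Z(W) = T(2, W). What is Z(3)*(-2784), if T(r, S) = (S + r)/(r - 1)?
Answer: -13920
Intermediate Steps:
T(r, S) = (S + r)/(-1 + r)
Z(W) = 2 + W (Z(W) = (W + 2)/(-1 + 2) = (2 + W)/1 = 1*(2 + W) = 2 + W)
Z(3)*(-2784) = (2 + 3)*(-2784) = 5*(-2784) = -13920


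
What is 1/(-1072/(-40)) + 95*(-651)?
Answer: -8287225/134 ≈ -61845.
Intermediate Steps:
1/(-1072/(-40)) + 95*(-651) = 1/(-1072*(-1/40)) - 61845 = 1/(134/5) - 61845 = 5/134 - 61845 = -8287225/134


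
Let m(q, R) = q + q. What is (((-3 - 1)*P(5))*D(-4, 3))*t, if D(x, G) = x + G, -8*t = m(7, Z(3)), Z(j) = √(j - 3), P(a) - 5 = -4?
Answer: -7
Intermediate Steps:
P(a) = 1 (P(a) = 5 - 4 = 1)
Z(j) = √(-3 + j)
m(q, R) = 2*q
t = -7/4 ≈ -1.7500
D(x, G) = G + x
(((-3 - 1)*P(5))*D(-4, 3))*t = (((-3 - 1)*1)*(3 - 4))*(-7/4) = (-4*1*(-1))*(-7/4) = -4*(-1)*(-7/4) = 4*(-7/4) = -7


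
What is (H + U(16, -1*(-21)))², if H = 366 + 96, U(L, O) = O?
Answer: 233289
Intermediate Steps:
H = 462
(H + U(16, -1*(-21)))² = (462 - 1*(-21))² = (462 + 21)² = 483² = 233289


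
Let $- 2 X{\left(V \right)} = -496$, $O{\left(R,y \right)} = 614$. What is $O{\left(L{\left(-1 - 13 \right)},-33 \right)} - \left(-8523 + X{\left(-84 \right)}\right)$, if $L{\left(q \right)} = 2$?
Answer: $8889$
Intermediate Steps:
$X{\left(V \right)} = 248$ ($X{\left(V \right)} = \left(- \frac{1}{2}\right) \left(-496\right) = 248$)
$O{\left(L{\left(-1 - 13 \right)},-33 \right)} - \left(-8523 + X{\left(-84 \right)}\right) = 614 - \left(-8523 + 248\right) = 614 - -8275 = 614 + 8275 = 8889$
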